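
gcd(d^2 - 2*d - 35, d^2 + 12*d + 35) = d + 5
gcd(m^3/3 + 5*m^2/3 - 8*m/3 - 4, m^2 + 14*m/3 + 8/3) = 1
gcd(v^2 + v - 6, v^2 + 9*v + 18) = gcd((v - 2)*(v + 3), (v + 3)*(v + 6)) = v + 3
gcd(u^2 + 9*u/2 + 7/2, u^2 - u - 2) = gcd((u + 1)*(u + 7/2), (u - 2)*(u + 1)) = u + 1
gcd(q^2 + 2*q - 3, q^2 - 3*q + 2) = q - 1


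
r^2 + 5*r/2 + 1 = (r + 1/2)*(r + 2)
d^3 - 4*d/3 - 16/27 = (d - 4/3)*(d + 2/3)^2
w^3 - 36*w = w*(w - 6)*(w + 6)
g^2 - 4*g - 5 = (g - 5)*(g + 1)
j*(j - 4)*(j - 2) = j^3 - 6*j^2 + 8*j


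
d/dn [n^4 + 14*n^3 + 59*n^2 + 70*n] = 4*n^3 + 42*n^2 + 118*n + 70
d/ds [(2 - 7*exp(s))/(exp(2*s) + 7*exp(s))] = (7*exp(2*s) - 4*exp(s) - 14)*exp(-s)/(exp(2*s) + 14*exp(s) + 49)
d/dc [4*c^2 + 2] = 8*c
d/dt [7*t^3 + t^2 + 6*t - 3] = 21*t^2 + 2*t + 6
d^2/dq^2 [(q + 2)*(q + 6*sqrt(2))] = 2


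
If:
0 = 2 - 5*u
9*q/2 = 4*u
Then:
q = 16/45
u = 2/5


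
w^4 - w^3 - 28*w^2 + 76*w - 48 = (w - 4)*(w - 2)*(w - 1)*(w + 6)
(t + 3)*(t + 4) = t^2 + 7*t + 12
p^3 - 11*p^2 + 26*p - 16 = (p - 8)*(p - 2)*(p - 1)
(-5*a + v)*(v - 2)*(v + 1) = -5*a*v^2 + 5*a*v + 10*a + v^3 - v^2 - 2*v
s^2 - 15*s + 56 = (s - 8)*(s - 7)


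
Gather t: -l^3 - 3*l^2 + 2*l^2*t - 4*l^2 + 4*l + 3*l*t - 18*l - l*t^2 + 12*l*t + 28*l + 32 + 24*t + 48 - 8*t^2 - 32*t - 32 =-l^3 - 7*l^2 + 14*l + t^2*(-l - 8) + t*(2*l^2 + 15*l - 8) + 48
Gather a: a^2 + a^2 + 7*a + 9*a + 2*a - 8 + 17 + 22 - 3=2*a^2 + 18*a + 28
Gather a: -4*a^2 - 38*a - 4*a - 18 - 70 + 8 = -4*a^2 - 42*a - 80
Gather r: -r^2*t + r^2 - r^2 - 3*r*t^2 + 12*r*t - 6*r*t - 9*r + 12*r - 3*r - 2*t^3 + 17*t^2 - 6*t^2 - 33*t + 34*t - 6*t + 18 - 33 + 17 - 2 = -r^2*t + r*(-3*t^2 + 6*t) - 2*t^3 + 11*t^2 - 5*t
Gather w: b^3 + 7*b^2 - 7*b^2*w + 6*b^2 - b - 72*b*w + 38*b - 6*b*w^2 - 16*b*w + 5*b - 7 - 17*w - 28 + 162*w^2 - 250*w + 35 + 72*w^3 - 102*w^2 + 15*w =b^3 + 13*b^2 + 42*b + 72*w^3 + w^2*(60 - 6*b) + w*(-7*b^2 - 88*b - 252)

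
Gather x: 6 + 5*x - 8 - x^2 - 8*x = -x^2 - 3*x - 2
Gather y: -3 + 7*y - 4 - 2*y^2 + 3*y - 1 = -2*y^2 + 10*y - 8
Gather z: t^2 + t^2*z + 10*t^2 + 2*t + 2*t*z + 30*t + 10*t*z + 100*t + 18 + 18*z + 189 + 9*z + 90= 11*t^2 + 132*t + z*(t^2 + 12*t + 27) + 297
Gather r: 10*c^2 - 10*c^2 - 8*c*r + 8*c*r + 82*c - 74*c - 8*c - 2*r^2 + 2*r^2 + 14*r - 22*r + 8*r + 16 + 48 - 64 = 0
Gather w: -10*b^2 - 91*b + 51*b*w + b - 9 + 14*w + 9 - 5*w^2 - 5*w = -10*b^2 - 90*b - 5*w^2 + w*(51*b + 9)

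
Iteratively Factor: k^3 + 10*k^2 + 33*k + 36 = (k + 4)*(k^2 + 6*k + 9) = (k + 3)*(k + 4)*(k + 3)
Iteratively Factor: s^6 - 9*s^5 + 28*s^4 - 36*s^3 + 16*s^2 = (s)*(s^5 - 9*s^4 + 28*s^3 - 36*s^2 + 16*s) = s*(s - 2)*(s^4 - 7*s^3 + 14*s^2 - 8*s) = s*(s - 4)*(s - 2)*(s^3 - 3*s^2 + 2*s) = s^2*(s - 4)*(s - 2)*(s^2 - 3*s + 2) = s^2*(s - 4)*(s - 2)^2*(s - 1)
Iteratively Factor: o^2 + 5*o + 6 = (o + 3)*(o + 2)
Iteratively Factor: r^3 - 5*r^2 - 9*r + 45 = (r - 3)*(r^2 - 2*r - 15) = (r - 3)*(r + 3)*(r - 5)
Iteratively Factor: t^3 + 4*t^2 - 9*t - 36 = (t - 3)*(t^2 + 7*t + 12) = (t - 3)*(t + 4)*(t + 3)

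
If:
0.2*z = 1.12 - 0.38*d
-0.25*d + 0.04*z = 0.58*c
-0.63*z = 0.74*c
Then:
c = -0.94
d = 2.36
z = 1.11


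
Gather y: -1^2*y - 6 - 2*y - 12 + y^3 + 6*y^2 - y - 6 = y^3 + 6*y^2 - 4*y - 24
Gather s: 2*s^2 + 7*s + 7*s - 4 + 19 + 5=2*s^2 + 14*s + 20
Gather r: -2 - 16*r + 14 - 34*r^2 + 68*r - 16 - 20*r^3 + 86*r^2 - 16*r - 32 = -20*r^3 + 52*r^2 + 36*r - 36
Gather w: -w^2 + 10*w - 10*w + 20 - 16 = 4 - w^2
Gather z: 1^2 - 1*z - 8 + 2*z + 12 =z + 5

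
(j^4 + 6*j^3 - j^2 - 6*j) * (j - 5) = j^5 + j^4 - 31*j^3 - j^2 + 30*j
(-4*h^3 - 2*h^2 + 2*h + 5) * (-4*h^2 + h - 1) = 16*h^5 + 4*h^4 - 6*h^3 - 16*h^2 + 3*h - 5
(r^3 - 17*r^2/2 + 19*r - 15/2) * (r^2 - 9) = r^5 - 17*r^4/2 + 10*r^3 + 69*r^2 - 171*r + 135/2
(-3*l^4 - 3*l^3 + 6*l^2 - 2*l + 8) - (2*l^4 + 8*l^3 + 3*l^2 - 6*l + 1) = -5*l^4 - 11*l^3 + 3*l^2 + 4*l + 7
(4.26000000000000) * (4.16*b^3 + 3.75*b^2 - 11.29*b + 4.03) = 17.7216*b^3 + 15.975*b^2 - 48.0954*b + 17.1678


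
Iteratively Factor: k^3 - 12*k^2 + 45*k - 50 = (k - 2)*(k^2 - 10*k + 25) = (k - 5)*(k - 2)*(k - 5)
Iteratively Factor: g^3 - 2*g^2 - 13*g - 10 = (g + 2)*(g^2 - 4*g - 5) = (g - 5)*(g + 2)*(g + 1)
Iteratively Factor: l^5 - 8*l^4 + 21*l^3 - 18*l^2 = (l - 2)*(l^4 - 6*l^3 + 9*l^2) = l*(l - 2)*(l^3 - 6*l^2 + 9*l) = l*(l - 3)*(l - 2)*(l^2 - 3*l) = l^2*(l - 3)*(l - 2)*(l - 3)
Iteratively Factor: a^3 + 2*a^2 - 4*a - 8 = (a - 2)*(a^2 + 4*a + 4) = (a - 2)*(a + 2)*(a + 2)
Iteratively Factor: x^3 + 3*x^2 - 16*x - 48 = (x + 4)*(x^2 - x - 12) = (x + 3)*(x + 4)*(x - 4)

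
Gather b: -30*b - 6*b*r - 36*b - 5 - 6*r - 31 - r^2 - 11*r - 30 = b*(-6*r - 66) - r^2 - 17*r - 66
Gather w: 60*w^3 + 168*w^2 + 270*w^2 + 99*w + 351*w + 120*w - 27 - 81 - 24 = 60*w^3 + 438*w^2 + 570*w - 132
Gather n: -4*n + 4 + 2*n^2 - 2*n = 2*n^2 - 6*n + 4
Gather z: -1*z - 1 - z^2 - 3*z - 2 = -z^2 - 4*z - 3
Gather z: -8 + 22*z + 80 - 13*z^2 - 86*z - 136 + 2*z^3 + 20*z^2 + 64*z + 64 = 2*z^3 + 7*z^2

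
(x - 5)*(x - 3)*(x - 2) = x^3 - 10*x^2 + 31*x - 30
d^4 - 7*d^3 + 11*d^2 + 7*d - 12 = (d - 4)*(d - 3)*(d - 1)*(d + 1)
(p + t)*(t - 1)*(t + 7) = p*t^2 + 6*p*t - 7*p + t^3 + 6*t^2 - 7*t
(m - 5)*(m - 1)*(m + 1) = m^3 - 5*m^2 - m + 5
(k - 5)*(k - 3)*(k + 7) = k^3 - k^2 - 41*k + 105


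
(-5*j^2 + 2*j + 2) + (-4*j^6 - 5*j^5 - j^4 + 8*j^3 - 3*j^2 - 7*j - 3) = -4*j^6 - 5*j^5 - j^4 + 8*j^3 - 8*j^2 - 5*j - 1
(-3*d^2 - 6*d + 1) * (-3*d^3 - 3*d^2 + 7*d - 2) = 9*d^5 + 27*d^4 - 6*d^3 - 39*d^2 + 19*d - 2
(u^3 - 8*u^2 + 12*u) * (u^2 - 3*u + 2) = u^5 - 11*u^4 + 38*u^3 - 52*u^2 + 24*u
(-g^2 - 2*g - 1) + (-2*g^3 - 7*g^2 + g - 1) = -2*g^3 - 8*g^2 - g - 2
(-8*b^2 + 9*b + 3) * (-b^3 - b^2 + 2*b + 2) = 8*b^5 - b^4 - 28*b^3 - b^2 + 24*b + 6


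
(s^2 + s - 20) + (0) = s^2 + s - 20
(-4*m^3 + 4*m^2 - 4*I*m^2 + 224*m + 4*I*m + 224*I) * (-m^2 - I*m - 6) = 4*m^5 - 4*m^4 + 8*I*m^4 - 204*m^3 - 8*I*m^3 - 20*m^2 - 424*I*m^2 - 1120*m - 24*I*m - 1344*I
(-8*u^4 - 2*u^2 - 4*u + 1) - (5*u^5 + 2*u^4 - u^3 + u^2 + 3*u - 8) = -5*u^5 - 10*u^4 + u^3 - 3*u^2 - 7*u + 9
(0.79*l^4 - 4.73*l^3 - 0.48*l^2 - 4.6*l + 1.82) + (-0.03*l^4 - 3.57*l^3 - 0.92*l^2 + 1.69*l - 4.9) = 0.76*l^4 - 8.3*l^3 - 1.4*l^2 - 2.91*l - 3.08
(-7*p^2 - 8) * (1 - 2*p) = 14*p^3 - 7*p^2 + 16*p - 8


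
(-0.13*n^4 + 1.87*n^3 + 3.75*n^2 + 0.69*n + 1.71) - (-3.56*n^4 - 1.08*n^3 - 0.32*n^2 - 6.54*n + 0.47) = 3.43*n^4 + 2.95*n^3 + 4.07*n^2 + 7.23*n + 1.24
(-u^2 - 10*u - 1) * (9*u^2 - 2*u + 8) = -9*u^4 - 88*u^3 + 3*u^2 - 78*u - 8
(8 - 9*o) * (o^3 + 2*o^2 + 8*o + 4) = -9*o^4 - 10*o^3 - 56*o^2 + 28*o + 32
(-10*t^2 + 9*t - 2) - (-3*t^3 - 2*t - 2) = 3*t^3 - 10*t^2 + 11*t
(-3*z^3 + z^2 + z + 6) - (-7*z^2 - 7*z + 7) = -3*z^3 + 8*z^2 + 8*z - 1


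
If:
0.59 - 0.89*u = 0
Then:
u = 0.66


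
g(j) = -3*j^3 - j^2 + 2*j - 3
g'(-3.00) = -73.00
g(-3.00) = 63.00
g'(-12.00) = -1270.00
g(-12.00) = 5013.00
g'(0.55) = -1.82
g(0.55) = -2.70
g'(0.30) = 0.59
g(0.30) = -2.57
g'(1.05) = -10.02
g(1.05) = -5.48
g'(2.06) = -40.31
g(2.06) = -29.35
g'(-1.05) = -5.82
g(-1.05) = -2.73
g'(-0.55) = 0.38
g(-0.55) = -3.90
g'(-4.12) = -142.53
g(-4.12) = 181.59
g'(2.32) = -51.08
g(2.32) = -41.20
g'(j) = -9*j^2 - 2*j + 2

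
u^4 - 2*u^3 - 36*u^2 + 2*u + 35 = (u - 7)*(u - 1)*(u + 1)*(u + 5)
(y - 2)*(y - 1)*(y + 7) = y^3 + 4*y^2 - 19*y + 14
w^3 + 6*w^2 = w^2*(w + 6)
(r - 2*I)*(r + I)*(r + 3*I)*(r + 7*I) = r^4 + 9*I*r^3 - 9*r^2 + 41*I*r - 42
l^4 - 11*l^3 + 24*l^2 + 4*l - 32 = (l - 8)*(l - 2)^2*(l + 1)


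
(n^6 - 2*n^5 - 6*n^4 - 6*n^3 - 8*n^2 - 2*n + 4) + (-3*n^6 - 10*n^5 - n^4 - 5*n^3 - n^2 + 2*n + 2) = -2*n^6 - 12*n^5 - 7*n^4 - 11*n^3 - 9*n^2 + 6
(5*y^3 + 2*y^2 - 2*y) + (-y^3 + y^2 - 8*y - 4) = 4*y^3 + 3*y^2 - 10*y - 4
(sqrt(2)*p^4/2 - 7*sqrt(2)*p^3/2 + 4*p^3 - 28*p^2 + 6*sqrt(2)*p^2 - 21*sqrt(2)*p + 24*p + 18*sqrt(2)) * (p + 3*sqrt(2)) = sqrt(2)*p^5/2 - 7*sqrt(2)*p^4/2 + 7*p^4 - 49*p^3 + 18*sqrt(2)*p^3 - 105*sqrt(2)*p^2 + 60*p^2 - 126*p + 90*sqrt(2)*p + 108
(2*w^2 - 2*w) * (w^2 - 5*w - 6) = 2*w^4 - 12*w^3 - 2*w^2 + 12*w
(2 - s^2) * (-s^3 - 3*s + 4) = s^5 + s^3 - 4*s^2 - 6*s + 8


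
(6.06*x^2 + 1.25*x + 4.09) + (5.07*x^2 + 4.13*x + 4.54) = 11.13*x^2 + 5.38*x + 8.63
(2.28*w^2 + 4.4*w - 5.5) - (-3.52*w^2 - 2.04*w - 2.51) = 5.8*w^2 + 6.44*w - 2.99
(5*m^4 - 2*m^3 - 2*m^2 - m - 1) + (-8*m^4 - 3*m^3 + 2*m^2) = -3*m^4 - 5*m^3 - m - 1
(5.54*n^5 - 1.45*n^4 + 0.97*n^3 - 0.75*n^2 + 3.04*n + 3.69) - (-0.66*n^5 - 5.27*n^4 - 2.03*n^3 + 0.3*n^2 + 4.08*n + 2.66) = 6.2*n^5 + 3.82*n^4 + 3.0*n^3 - 1.05*n^2 - 1.04*n + 1.03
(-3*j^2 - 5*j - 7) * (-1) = 3*j^2 + 5*j + 7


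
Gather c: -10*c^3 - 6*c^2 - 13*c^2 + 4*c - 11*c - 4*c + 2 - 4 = -10*c^3 - 19*c^2 - 11*c - 2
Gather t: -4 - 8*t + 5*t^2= 5*t^2 - 8*t - 4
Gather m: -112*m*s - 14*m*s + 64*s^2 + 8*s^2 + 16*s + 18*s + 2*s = -126*m*s + 72*s^2 + 36*s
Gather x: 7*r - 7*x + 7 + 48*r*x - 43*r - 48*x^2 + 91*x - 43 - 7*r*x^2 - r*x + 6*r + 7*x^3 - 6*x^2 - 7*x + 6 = -30*r + 7*x^3 + x^2*(-7*r - 54) + x*(47*r + 77) - 30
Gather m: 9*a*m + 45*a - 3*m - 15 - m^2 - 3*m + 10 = 45*a - m^2 + m*(9*a - 6) - 5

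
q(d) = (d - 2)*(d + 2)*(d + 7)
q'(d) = (d - 2)*(d + 2) + (d - 2)*(d + 7) + (d + 2)*(d + 7)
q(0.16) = -28.46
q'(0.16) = -1.68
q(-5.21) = 41.43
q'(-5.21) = 4.49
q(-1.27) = -13.68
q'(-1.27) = -16.94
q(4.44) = 179.76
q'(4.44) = 117.30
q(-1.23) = -14.35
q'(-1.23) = -16.68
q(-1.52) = -9.26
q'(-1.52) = -18.35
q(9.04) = 1246.65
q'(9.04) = 367.72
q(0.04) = -28.15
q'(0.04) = -3.44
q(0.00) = -28.00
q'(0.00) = -4.00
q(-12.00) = -700.00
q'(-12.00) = 260.00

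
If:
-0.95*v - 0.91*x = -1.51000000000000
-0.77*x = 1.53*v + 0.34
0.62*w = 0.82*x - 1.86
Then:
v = -2.23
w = 2.27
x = 3.99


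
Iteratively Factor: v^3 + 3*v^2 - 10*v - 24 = (v + 2)*(v^2 + v - 12) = (v - 3)*(v + 2)*(v + 4)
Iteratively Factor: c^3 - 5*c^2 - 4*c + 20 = (c - 2)*(c^2 - 3*c - 10) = (c - 5)*(c - 2)*(c + 2)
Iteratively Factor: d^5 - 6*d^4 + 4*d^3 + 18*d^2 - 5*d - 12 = (d - 4)*(d^4 - 2*d^3 - 4*d^2 + 2*d + 3) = (d - 4)*(d + 1)*(d^3 - 3*d^2 - d + 3) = (d - 4)*(d - 3)*(d + 1)*(d^2 - 1) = (d - 4)*(d - 3)*(d + 1)^2*(d - 1)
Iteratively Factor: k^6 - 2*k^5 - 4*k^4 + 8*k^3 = (k)*(k^5 - 2*k^4 - 4*k^3 + 8*k^2) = k^2*(k^4 - 2*k^3 - 4*k^2 + 8*k) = k^2*(k + 2)*(k^3 - 4*k^2 + 4*k) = k^3*(k + 2)*(k^2 - 4*k + 4) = k^3*(k - 2)*(k + 2)*(k - 2)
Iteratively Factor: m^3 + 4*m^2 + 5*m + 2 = (m + 1)*(m^2 + 3*m + 2) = (m + 1)*(m + 2)*(m + 1)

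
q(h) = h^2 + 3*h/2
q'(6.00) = 13.50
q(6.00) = 45.00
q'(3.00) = 7.50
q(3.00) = 13.50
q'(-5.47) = -9.44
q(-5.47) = 21.72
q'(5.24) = 11.98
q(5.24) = 35.32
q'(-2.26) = -3.02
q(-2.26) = 1.72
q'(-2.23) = -2.96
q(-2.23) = 1.63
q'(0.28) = 2.06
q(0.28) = 0.50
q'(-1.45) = -1.40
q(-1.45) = -0.07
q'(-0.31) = 0.88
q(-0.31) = -0.37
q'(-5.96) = -10.42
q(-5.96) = 26.58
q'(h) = 2*h + 3/2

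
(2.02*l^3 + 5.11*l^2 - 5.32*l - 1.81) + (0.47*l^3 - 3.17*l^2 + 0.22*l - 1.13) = 2.49*l^3 + 1.94*l^2 - 5.1*l - 2.94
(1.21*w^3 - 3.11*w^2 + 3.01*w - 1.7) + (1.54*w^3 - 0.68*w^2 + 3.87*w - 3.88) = 2.75*w^3 - 3.79*w^2 + 6.88*w - 5.58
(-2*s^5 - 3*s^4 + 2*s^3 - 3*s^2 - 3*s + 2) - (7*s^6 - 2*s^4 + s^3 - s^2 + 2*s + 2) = -7*s^6 - 2*s^5 - s^4 + s^3 - 2*s^2 - 5*s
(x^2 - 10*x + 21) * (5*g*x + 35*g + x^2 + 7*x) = 5*g*x^3 - 15*g*x^2 - 245*g*x + 735*g + x^4 - 3*x^3 - 49*x^2 + 147*x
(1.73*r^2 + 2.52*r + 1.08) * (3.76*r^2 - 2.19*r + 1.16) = 6.5048*r^4 + 5.6865*r^3 + 0.548800000000001*r^2 + 0.558*r + 1.2528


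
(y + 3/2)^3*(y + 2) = y^4 + 13*y^3/2 + 63*y^2/4 + 135*y/8 + 27/4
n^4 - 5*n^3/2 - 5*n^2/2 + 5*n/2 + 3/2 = (n - 3)*(n - 1)*(n + 1/2)*(n + 1)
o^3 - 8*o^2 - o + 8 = (o - 8)*(o - 1)*(o + 1)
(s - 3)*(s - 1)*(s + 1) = s^3 - 3*s^2 - s + 3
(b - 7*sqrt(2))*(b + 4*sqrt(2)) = b^2 - 3*sqrt(2)*b - 56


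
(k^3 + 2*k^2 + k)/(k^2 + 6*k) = (k^2 + 2*k + 1)/(k + 6)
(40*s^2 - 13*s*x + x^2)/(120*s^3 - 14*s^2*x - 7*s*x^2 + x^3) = (-8*s + x)/(-24*s^2 - 2*s*x + x^2)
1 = 1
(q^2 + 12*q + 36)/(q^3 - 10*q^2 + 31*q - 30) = (q^2 + 12*q + 36)/(q^3 - 10*q^2 + 31*q - 30)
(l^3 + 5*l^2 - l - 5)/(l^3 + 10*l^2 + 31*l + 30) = (l^2 - 1)/(l^2 + 5*l + 6)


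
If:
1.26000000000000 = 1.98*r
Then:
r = 0.64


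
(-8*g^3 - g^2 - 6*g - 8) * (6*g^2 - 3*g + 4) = -48*g^5 + 18*g^4 - 65*g^3 - 34*g^2 - 32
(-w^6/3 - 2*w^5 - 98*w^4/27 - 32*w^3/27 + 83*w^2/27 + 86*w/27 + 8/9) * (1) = -w^6/3 - 2*w^5 - 98*w^4/27 - 32*w^3/27 + 83*w^2/27 + 86*w/27 + 8/9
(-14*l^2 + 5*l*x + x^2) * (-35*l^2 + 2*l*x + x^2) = 490*l^4 - 203*l^3*x - 39*l^2*x^2 + 7*l*x^3 + x^4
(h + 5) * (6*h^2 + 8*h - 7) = 6*h^3 + 38*h^2 + 33*h - 35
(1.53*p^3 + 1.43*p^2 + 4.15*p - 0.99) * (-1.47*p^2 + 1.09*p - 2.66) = -2.2491*p^5 - 0.4344*p^4 - 8.6116*p^3 + 2.175*p^2 - 12.1181*p + 2.6334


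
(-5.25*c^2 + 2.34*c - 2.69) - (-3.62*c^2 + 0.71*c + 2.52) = -1.63*c^2 + 1.63*c - 5.21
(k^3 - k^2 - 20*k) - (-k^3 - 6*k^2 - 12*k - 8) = 2*k^3 + 5*k^2 - 8*k + 8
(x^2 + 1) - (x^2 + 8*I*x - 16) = -8*I*x + 17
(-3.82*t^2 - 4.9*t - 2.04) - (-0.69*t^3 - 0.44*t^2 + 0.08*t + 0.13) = 0.69*t^3 - 3.38*t^2 - 4.98*t - 2.17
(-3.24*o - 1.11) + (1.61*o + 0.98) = -1.63*o - 0.13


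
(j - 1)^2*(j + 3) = j^3 + j^2 - 5*j + 3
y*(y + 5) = y^2 + 5*y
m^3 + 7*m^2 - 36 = (m - 2)*(m + 3)*(m + 6)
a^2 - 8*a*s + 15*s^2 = (a - 5*s)*(a - 3*s)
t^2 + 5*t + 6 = (t + 2)*(t + 3)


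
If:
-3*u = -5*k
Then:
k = 3*u/5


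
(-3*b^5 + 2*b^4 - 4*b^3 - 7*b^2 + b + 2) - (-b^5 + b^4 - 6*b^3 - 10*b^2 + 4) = -2*b^5 + b^4 + 2*b^3 + 3*b^2 + b - 2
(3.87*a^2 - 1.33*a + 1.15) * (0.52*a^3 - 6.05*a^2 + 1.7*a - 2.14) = 2.0124*a^5 - 24.1051*a^4 + 15.2235*a^3 - 17.5003*a^2 + 4.8012*a - 2.461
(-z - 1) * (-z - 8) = z^2 + 9*z + 8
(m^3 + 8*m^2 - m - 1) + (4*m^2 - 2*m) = m^3 + 12*m^2 - 3*m - 1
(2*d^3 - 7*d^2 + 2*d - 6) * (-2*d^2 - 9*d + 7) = -4*d^5 - 4*d^4 + 73*d^3 - 55*d^2 + 68*d - 42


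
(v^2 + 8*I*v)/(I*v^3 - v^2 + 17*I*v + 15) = v*(v + 8*I)/(I*v^3 - v^2 + 17*I*v + 15)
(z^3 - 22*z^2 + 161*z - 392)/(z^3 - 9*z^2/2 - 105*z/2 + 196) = 2*(z^2 - 14*z + 49)/(2*z^2 + 7*z - 49)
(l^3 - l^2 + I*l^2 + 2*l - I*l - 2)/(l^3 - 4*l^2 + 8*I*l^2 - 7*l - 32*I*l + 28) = (l^3 + l^2*(-1 + I) + l*(2 - I) - 2)/(l^3 + l^2*(-4 + 8*I) + l*(-7 - 32*I) + 28)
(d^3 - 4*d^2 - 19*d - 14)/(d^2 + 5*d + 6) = (d^2 - 6*d - 7)/(d + 3)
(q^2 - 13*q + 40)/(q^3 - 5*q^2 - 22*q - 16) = (q - 5)/(q^2 + 3*q + 2)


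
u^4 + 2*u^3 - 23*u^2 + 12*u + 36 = (u - 3)*(u - 2)*(u + 1)*(u + 6)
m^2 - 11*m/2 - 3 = (m - 6)*(m + 1/2)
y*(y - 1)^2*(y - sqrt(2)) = y^4 - 2*y^3 - sqrt(2)*y^3 + y^2 + 2*sqrt(2)*y^2 - sqrt(2)*y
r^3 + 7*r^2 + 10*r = r*(r + 2)*(r + 5)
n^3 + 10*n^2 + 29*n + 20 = (n + 1)*(n + 4)*(n + 5)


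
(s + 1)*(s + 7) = s^2 + 8*s + 7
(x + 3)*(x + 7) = x^2 + 10*x + 21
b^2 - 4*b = b*(b - 4)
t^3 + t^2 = t^2*(t + 1)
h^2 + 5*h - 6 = (h - 1)*(h + 6)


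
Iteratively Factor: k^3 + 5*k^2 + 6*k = (k + 3)*(k^2 + 2*k) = k*(k + 3)*(k + 2)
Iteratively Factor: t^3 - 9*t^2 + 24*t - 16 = (t - 4)*(t^2 - 5*t + 4) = (t - 4)*(t - 1)*(t - 4)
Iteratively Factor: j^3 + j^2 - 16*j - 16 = (j + 1)*(j^2 - 16) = (j - 4)*(j + 1)*(j + 4)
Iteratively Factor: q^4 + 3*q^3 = (q)*(q^3 + 3*q^2) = q^2*(q^2 + 3*q) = q^3*(q + 3)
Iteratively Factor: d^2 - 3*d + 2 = (d - 2)*(d - 1)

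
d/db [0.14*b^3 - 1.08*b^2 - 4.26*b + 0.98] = 0.42*b^2 - 2.16*b - 4.26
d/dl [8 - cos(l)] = sin(l)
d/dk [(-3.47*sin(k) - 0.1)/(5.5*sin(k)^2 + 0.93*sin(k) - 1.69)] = (19.085*sin(k)^2 + 1.1*sin(k) + 5.9573)*cos(k)/(30.25*sin(k)^4 + 10.23*sin(k)^3 - 17.7251*sin(k)^2 - 3.1434*sin(k) + 2.8561)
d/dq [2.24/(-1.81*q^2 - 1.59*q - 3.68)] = (8.1088*q + 3.5616)/(1.81*q^2 + 1.59*q + 3.68)^2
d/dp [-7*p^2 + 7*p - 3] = 7 - 14*p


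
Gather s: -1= -1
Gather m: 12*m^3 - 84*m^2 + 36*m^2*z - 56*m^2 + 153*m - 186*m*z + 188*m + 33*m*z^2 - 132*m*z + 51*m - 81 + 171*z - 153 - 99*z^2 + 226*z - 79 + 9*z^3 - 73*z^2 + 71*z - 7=12*m^3 + m^2*(36*z - 140) + m*(33*z^2 - 318*z + 392) + 9*z^3 - 172*z^2 + 468*z - 320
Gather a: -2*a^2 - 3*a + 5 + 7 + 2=-2*a^2 - 3*a + 14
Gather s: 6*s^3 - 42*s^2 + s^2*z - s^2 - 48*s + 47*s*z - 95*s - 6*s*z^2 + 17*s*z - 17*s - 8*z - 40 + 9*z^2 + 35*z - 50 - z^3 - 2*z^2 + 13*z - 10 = 6*s^3 + s^2*(z - 43) + s*(-6*z^2 + 64*z - 160) - z^3 + 7*z^2 + 40*z - 100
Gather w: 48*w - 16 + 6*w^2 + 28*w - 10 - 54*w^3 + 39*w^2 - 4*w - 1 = -54*w^3 + 45*w^2 + 72*w - 27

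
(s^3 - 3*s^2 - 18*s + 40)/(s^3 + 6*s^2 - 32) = (s - 5)/(s + 4)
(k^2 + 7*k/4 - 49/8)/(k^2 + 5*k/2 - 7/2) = (k - 7/4)/(k - 1)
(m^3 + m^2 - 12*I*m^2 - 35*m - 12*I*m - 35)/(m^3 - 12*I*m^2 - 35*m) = (m + 1)/m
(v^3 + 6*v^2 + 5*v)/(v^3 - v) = (v + 5)/(v - 1)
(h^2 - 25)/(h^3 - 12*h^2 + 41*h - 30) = (h + 5)/(h^2 - 7*h + 6)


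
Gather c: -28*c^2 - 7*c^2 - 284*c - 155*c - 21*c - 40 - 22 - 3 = -35*c^2 - 460*c - 65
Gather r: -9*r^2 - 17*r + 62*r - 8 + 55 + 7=-9*r^2 + 45*r + 54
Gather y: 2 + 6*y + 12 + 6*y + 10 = 12*y + 24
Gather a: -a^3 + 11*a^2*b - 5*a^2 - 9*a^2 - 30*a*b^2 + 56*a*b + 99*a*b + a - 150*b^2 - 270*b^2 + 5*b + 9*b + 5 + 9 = -a^3 + a^2*(11*b - 14) + a*(-30*b^2 + 155*b + 1) - 420*b^2 + 14*b + 14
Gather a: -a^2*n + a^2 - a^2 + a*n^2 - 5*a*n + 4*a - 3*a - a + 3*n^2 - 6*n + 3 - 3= -a^2*n + a*(n^2 - 5*n) + 3*n^2 - 6*n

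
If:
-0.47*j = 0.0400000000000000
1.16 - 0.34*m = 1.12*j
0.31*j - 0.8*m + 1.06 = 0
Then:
No Solution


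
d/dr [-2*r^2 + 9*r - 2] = 9 - 4*r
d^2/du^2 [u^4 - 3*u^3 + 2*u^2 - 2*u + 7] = 12*u^2 - 18*u + 4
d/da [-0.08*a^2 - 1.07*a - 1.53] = -0.16*a - 1.07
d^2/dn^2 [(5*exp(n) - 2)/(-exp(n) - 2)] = 12*(exp(n) - 2)*exp(n)/(exp(3*n) + 6*exp(2*n) + 12*exp(n) + 8)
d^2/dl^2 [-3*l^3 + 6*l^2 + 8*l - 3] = 12 - 18*l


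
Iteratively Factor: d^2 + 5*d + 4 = (d + 4)*(d + 1)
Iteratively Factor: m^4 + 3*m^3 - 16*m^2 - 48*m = (m + 3)*(m^3 - 16*m) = (m - 4)*(m + 3)*(m^2 + 4*m) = (m - 4)*(m + 3)*(m + 4)*(m)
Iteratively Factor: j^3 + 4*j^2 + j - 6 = (j + 2)*(j^2 + 2*j - 3) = (j + 2)*(j + 3)*(j - 1)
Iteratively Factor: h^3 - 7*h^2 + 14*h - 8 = (h - 4)*(h^2 - 3*h + 2) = (h - 4)*(h - 1)*(h - 2)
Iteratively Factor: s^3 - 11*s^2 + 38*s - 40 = (s - 2)*(s^2 - 9*s + 20) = (s - 5)*(s - 2)*(s - 4)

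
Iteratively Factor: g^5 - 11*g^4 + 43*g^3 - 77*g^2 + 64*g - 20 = (g - 5)*(g^4 - 6*g^3 + 13*g^2 - 12*g + 4) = (g - 5)*(g - 1)*(g^3 - 5*g^2 + 8*g - 4) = (g - 5)*(g - 2)*(g - 1)*(g^2 - 3*g + 2) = (g - 5)*(g - 2)^2*(g - 1)*(g - 1)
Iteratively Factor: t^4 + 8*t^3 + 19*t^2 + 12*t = (t + 4)*(t^3 + 4*t^2 + 3*t) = t*(t + 4)*(t^2 + 4*t + 3) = t*(t + 1)*(t + 4)*(t + 3)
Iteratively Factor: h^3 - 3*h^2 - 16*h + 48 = (h + 4)*(h^2 - 7*h + 12) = (h - 4)*(h + 4)*(h - 3)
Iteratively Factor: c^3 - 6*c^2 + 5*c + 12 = (c - 4)*(c^2 - 2*c - 3) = (c - 4)*(c - 3)*(c + 1)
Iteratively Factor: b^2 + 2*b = (b + 2)*(b)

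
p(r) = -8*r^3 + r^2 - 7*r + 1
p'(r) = -24*r^2 + 2*r - 7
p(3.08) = -244.82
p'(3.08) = -228.51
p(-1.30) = 29.37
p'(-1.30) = -50.16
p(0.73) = -6.69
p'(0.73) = -18.33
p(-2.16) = 101.41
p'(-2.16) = -123.29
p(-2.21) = 107.70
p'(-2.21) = -128.64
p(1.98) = -71.04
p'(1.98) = -97.13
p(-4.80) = 942.38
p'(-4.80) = -569.56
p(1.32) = -24.90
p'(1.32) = -46.18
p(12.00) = -13763.00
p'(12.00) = -3439.00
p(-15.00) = 27331.00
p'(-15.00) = -5437.00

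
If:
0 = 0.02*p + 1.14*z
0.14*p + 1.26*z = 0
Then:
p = 0.00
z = 0.00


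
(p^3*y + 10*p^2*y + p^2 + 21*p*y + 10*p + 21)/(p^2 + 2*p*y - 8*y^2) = (p^3*y + 10*p^2*y + p^2 + 21*p*y + 10*p + 21)/(p^2 + 2*p*y - 8*y^2)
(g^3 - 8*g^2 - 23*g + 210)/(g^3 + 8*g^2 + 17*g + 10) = (g^2 - 13*g + 42)/(g^2 + 3*g + 2)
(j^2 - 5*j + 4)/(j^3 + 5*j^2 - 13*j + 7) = (j - 4)/(j^2 + 6*j - 7)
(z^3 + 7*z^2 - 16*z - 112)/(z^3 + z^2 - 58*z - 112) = (z^2 - 16)/(z^2 - 6*z - 16)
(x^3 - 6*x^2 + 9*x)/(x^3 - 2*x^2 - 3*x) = (x - 3)/(x + 1)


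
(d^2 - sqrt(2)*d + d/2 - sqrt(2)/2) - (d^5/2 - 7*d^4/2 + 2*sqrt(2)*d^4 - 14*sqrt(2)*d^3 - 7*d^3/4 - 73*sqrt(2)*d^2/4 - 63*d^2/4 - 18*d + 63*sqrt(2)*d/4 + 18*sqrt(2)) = -d^5/2 - 2*sqrt(2)*d^4 + 7*d^4/2 + 7*d^3/4 + 14*sqrt(2)*d^3 + 67*d^2/4 + 73*sqrt(2)*d^2/4 - 67*sqrt(2)*d/4 + 37*d/2 - 37*sqrt(2)/2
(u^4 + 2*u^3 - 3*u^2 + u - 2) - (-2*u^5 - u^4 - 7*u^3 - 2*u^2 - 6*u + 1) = 2*u^5 + 2*u^4 + 9*u^3 - u^2 + 7*u - 3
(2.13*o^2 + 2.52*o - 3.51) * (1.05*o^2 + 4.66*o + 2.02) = 2.2365*o^4 + 12.5718*o^3 + 12.3603*o^2 - 11.2662*o - 7.0902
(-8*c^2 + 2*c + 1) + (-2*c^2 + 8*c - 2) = -10*c^2 + 10*c - 1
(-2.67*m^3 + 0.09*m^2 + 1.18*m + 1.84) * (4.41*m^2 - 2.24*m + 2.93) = -11.7747*m^5 + 6.3777*m^4 - 2.8209*m^3 + 5.7349*m^2 - 0.664200000000001*m + 5.3912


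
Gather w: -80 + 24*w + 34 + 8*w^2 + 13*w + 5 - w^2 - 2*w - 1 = 7*w^2 + 35*w - 42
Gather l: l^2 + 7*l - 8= l^2 + 7*l - 8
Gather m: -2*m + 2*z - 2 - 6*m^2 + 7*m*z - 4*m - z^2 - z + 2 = -6*m^2 + m*(7*z - 6) - z^2 + z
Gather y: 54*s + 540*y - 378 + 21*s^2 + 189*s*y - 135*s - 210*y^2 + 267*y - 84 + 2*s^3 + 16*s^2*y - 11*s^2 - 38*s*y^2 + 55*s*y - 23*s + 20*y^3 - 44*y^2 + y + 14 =2*s^3 + 10*s^2 - 104*s + 20*y^3 + y^2*(-38*s - 254) + y*(16*s^2 + 244*s + 808) - 448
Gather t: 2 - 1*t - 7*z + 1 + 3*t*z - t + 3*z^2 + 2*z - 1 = t*(3*z - 2) + 3*z^2 - 5*z + 2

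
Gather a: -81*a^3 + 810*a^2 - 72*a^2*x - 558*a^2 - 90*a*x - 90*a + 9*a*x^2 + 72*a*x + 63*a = -81*a^3 + a^2*(252 - 72*x) + a*(9*x^2 - 18*x - 27)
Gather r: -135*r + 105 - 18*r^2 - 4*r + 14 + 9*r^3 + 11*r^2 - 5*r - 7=9*r^3 - 7*r^2 - 144*r + 112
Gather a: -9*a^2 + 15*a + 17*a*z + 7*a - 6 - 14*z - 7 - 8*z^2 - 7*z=-9*a^2 + a*(17*z + 22) - 8*z^2 - 21*z - 13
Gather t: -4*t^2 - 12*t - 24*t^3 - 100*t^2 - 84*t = -24*t^3 - 104*t^2 - 96*t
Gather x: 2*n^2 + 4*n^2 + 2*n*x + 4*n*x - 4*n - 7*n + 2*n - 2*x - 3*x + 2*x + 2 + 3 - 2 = 6*n^2 - 9*n + x*(6*n - 3) + 3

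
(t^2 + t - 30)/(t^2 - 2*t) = (t^2 + t - 30)/(t*(t - 2))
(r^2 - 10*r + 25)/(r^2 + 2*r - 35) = (r - 5)/(r + 7)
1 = 1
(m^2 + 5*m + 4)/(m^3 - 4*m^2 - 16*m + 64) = (m + 1)/(m^2 - 8*m + 16)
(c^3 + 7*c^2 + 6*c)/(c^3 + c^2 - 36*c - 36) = c/(c - 6)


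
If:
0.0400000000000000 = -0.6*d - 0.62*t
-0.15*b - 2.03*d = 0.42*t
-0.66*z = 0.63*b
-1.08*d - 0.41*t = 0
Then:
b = -0.24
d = 0.04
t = -0.10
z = 0.23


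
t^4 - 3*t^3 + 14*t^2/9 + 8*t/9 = t*(t - 2)*(t - 4/3)*(t + 1/3)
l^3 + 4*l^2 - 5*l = l*(l - 1)*(l + 5)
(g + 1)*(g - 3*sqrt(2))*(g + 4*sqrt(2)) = g^3 + g^2 + sqrt(2)*g^2 - 24*g + sqrt(2)*g - 24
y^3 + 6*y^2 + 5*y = y*(y + 1)*(y + 5)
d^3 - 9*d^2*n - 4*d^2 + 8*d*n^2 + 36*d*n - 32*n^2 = (d - 4)*(d - 8*n)*(d - n)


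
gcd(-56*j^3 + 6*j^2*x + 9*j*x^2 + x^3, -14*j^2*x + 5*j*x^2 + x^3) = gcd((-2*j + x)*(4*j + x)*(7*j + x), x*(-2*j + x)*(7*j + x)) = -14*j^2 + 5*j*x + x^2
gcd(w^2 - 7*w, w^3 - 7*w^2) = w^2 - 7*w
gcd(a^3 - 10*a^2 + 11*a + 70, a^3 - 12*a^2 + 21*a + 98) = a^2 - 5*a - 14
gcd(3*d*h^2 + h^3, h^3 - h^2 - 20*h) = h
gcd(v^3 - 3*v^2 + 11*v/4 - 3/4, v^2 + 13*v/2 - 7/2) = v - 1/2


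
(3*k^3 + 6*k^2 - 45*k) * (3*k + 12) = 9*k^4 + 54*k^3 - 63*k^2 - 540*k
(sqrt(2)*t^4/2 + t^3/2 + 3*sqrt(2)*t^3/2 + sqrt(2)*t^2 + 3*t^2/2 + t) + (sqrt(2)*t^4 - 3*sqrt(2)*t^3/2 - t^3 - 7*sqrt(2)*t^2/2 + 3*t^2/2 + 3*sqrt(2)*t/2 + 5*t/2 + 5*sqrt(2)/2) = 3*sqrt(2)*t^4/2 - t^3/2 - 5*sqrt(2)*t^2/2 + 3*t^2 + 3*sqrt(2)*t/2 + 7*t/2 + 5*sqrt(2)/2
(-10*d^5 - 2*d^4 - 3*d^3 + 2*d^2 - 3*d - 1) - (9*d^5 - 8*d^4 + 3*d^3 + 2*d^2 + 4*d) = -19*d^5 + 6*d^4 - 6*d^3 - 7*d - 1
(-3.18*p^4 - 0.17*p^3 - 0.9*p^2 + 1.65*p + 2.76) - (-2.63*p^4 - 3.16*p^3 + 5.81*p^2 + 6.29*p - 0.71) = -0.55*p^4 + 2.99*p^3 - 6.71*p^2 - 4.64*p + 3.47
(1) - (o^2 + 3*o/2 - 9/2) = -o^2 - 3*o/2 + 11/2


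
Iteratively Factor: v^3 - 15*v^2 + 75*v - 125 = (v - 5)*(v^2 - 10*v + 25) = (v - 5)^2*(v - 5)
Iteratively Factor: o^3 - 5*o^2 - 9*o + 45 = (o - 3)*(o^2 - 2*o - 15) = (o - 3)*(o + 3)*(o - 5)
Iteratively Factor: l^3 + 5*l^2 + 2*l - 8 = (l + 2)*(l^2 + 3*l - 4) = (l + 2)*(l + 4)*(l - 1)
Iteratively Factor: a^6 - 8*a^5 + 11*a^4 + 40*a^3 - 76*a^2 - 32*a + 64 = (a - 2)*(a^5 - 6*a^4 - a^3 + 38*a^2 - 32) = (a - 4)*(a - 2)*(a^4 - 2*a^3 - 9*a^2 + 2*a + 8) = (a - 4)*(a - 2)*(a + 2)*(a^3 - 4*a^2 - a + 4) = (a - 4)^2*(a - 2)*(a + 2)*(a^2 - 1) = (a - 4)^2*(a - 2)*(a - 1)*(a + 2)*(a + 1)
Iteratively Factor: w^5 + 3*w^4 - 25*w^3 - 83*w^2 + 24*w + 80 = (w + 4)*(w^4 - w^3 - 21*w^2 + w + 20) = (w - 5)*(w + 4)*(w^3 + 4*w^2 - w - 4) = (w - 5)*(w - 1)*(w + 4)*(w^2 + 5*w + 4) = (w - 5)*(w - 1)*(w + 4)^2*(w + 1)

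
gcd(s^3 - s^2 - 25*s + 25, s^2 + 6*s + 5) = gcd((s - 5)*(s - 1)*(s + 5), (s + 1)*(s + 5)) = s + 5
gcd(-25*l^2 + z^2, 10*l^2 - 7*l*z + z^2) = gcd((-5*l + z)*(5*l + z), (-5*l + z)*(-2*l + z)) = -5*l + z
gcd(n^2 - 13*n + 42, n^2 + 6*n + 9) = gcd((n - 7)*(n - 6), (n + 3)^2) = 1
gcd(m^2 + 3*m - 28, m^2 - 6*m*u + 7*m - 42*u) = m + 7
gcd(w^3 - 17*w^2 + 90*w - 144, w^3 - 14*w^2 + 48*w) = w^2 - 14*w + 48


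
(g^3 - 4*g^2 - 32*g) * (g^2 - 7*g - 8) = g^5 - 11*g^4 - 12*g^3 + 256*g^2 + 256*g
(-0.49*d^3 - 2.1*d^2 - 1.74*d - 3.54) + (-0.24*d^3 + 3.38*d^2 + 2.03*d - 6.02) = -0.73*d^3 + 1.28*d^2 + 0.29*d - 9.56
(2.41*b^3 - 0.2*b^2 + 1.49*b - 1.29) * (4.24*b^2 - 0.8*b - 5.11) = 10.2184*b^5 - 2.776*b^4 - 5.8375*b^3 - 5.6396*b^2 - 6.5819*b + 6.5919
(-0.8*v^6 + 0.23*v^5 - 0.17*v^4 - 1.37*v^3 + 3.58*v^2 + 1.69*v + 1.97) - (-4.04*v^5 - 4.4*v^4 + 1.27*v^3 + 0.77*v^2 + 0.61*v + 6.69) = -0.8*v^6 + 4.27*v^5 + 4.23*v^4 - 2.64*v^3 + 2.81*v^2 + 1.08*v - 4.72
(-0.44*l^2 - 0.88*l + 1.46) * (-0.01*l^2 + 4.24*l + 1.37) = 0.0044*l^4 - 1.8568*l^3 - 4.3486*l^2 + 4.9848*l + 2.0002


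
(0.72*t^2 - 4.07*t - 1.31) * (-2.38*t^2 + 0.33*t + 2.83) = -1.7136*t^4 + 9.9242*t^3 + 3.8123*t^2 - 11.9504*t - 3.7073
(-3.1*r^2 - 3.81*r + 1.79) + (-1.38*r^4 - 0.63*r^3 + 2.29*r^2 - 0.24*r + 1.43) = -1.38*r^4 - 0.63*r^3 - 0.81*r^2 - 4.05*r + 3.22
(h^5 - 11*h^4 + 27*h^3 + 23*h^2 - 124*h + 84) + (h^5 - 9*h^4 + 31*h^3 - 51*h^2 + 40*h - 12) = 2*h^5 - 20*h^4 + 58*h^3 - 28*h^2 - 84*h + 72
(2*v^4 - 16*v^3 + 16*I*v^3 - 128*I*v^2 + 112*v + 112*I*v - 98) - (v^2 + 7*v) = 2*v^4 - 16*v^3 + 16*I*v^3 - v^2 - 128*I*v^2 + 105*v + 112*I*v - 98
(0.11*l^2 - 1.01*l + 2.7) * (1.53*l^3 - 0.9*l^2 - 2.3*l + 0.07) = 0.1683*l^5 - 1.6443*l^4 + 4.787*l^3 - 0.0993000000000004*l^2 - 6.2807*l + 0.189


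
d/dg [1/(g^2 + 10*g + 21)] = 2*(-g - 5)/(g^2 + 10*g + 21)^2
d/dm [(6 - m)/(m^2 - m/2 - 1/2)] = 2*(-2*m^2 + m + (m - 6)*(4*m - 1) + 1)/(-2*m^2 + m + 1)^2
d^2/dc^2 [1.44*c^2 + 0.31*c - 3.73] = 2.88000000000000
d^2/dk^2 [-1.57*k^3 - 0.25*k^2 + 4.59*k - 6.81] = -9.42*k - 0.5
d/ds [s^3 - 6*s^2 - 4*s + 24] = 3*s^2 - 12*s - 4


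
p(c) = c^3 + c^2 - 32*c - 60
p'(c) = 3*c^2 + 2*c - 32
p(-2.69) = 13.85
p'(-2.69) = -15.67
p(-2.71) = 14.16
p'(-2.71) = -15.39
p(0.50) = -75.62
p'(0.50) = -30.25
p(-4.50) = 13.12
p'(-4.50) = 19.75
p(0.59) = -78.33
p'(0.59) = -29.78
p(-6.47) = -81.94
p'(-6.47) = 80.64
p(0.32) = -70.10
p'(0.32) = -31.05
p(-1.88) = -2.95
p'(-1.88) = -25.16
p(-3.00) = 18.00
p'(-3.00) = -11.00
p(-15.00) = -2730.00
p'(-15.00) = 613.00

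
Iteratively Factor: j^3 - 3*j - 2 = (j - 2)*(j^2 + 2*j + 1) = (j - 2)*(j + 1)*(j + 1)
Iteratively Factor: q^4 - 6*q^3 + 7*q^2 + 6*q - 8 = (q - 4)*(q^3 - 2*q^2 - q + 2) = (q - 4)*(q - 2)*(q^2 - 1) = (q - 4)*(q - 2)*(q - 1)*(q + 1)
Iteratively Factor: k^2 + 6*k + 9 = (k + 3)*(k + 3)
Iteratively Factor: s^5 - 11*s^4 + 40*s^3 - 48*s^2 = (s)*(s^4 - 11*s^3 + 40*s^2 - 48*s) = s*(s - 4)*(s^3 - 7*s^2 + 12*s) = s*(s - 4)^2*(s^2 - 3*s) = s^2*(s - 4)^2*(s - 3)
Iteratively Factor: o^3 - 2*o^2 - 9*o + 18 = (o - 3)*(o^2 + o - 6) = (o - 3)*(o - 2)*(o + 3)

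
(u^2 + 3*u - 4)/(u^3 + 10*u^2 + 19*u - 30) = (u + 4)/(u^2 + 11*u + 30)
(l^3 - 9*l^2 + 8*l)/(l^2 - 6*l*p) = (l^2 - 9*l + 8)/(l - 6*p)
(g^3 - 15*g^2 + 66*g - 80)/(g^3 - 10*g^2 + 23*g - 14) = (g^2 - 13*g + 40)/(g^2 - 8*g + 7)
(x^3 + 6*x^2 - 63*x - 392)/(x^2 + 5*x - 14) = (x^2 - x - 56)/(x - 2)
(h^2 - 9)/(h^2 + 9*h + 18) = (h - 3)/(h + 6)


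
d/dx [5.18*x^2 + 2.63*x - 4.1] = 10.36*x + 2.63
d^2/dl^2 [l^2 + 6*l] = 2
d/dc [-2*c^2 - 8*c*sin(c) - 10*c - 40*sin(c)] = -8*c*cos(c) - 4*c - 8*sin(c) - 40*cos(c) - 10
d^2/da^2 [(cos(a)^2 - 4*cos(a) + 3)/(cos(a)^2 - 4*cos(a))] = 3*(-(1 - cos(2*a))^2 - 15*cos(a) - 9*cos(2*a) + 3*cos(3*a) + 27)/((cos(a) - 4)^3*cos(a)^3)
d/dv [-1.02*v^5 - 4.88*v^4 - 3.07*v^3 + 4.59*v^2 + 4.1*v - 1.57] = -5.1*v^4 - 19.52*v^3 - 9.21*v^2 + 9.18*v + 4.1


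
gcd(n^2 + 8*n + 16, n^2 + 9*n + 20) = n + 4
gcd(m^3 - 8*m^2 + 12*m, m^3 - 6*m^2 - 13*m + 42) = m - 2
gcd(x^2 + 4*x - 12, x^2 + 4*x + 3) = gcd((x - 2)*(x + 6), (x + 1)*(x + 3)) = 1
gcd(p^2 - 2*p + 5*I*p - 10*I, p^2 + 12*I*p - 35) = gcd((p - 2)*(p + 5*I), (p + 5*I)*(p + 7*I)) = p + 5*I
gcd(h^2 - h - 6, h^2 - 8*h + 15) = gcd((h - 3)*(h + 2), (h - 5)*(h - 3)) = h - 3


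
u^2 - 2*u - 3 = (u - 3)*(u + 1)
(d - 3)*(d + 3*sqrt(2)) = d^2 - 3*d + 3*sqrt(2)*d - 9*sqrt(2)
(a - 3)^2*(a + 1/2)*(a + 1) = a^4 - 9*a^3/2 + a^2/2 + 21*a/2 + 9/2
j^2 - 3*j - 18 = (j - 6)*(j + 3)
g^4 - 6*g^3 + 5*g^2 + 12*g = g*(g - 4)*(g - 3)*(g + 1)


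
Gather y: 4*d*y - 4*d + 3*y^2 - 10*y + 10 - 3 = -4*d + 3*y^2 + y*(4*d - 10) + 7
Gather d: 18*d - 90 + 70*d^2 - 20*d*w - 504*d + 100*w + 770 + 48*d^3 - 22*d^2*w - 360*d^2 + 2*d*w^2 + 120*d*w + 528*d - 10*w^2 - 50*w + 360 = 48*d^3 + d^2*(-22*w - 290) + d*(2*w^2 + 100*w + 42) - 10*w^2 + 50*w + 1040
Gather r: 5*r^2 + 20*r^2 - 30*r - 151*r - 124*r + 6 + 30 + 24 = 25*r^2 - 305*r + 60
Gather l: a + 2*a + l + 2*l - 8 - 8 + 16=3*a + 3*l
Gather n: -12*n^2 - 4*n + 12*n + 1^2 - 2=-12*n^2 + 8*n - 1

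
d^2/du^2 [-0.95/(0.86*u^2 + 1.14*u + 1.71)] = (1.40524*u^2 + 1.86276*u - 0.95*(1.72*u + 1.14)*(3.44*u + 2.28) + 2.79414)/(0.86*u^2 + 1.14*u + 1.71)^3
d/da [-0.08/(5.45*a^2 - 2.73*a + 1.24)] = (0.872*a - 0.2184)/(5.45*a^2 - 2.73*a + 1.24)^2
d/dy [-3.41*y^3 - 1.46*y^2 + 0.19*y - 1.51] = -10.23*y^2 - 2.92*y + 0.19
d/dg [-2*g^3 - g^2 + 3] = 2*g*(-3*g - 1)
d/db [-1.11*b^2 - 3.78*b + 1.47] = -2.22*b - 3.78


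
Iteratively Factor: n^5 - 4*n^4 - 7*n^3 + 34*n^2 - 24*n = (n - 1)*(n^4 - 3*n^3 - 10*n^2 + 24*n) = (n - 1)*(n + 3)*(n^3 - 6*n^2 + 8*n) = (n - 4)*(n - 1)*(n + 3)*(n^2 - 2*n) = (n - 4)*(n - 2)*(n - 1)*(n + 3)*(n)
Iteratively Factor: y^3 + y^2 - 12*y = (y + 4)*(y^2 - 3*y) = y*(y + 4)*(y - 3)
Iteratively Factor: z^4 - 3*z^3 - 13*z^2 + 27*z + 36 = (z + 3)*(z^3 - 6*z^2 + 5*z + 12) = (z - 3)*(z + 3)*(z^2 - 3*z - 4) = (z - 3)*(z + 1)*(z + 3)*(z - 4)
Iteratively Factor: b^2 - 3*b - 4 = (b - 4)*(b + 1)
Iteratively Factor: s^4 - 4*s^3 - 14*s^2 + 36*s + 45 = (s + 3)*(s^3 - 7*s^2 + 7*s + 15) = (s - 5)*(s + 3)*(s^2 - 2*s - 3) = (s - 5)*(s + 1)*(s + 3)*(s - 3)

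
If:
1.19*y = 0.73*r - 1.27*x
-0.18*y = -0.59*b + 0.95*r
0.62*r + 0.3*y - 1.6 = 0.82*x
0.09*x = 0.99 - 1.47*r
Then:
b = 1.60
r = 0.73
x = -0.89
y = 1.40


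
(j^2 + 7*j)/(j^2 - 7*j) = (j + 7)/(j - 7)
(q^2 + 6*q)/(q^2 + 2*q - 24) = q/(q - 4)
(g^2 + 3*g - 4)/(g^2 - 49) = (g^2 + 3*g - 4)/(g^2 - 49)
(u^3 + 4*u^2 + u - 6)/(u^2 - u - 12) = (u^2 + u - 2)/(u - 4)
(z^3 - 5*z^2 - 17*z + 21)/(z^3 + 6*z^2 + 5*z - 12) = (z - 7)/(z + 4)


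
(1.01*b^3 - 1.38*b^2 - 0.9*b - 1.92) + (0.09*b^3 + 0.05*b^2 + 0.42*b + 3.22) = 1.1*b^3 - 1.33*b^2 - 0.48*b + 1.3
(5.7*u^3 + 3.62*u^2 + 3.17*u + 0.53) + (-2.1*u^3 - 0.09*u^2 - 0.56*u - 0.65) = 3.6*u^3 + 3.53*u^2 + 2.61*u - 0.12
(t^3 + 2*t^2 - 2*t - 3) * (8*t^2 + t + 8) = 8*t^5 + 17*t^4 - 6*t^3 - 10*t^2 - 19*t - 24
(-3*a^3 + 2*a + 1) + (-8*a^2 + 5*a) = -3*a^3 - 8*a^2 + 7*a + 1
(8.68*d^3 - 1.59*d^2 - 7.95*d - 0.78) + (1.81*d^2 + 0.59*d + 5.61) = 8.68*d^3 + 0.22*d^2 - 7.36*d + 4.83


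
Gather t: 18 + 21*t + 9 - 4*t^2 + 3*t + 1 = -4*t^2 + 24*t + 28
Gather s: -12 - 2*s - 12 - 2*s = -4*s - 24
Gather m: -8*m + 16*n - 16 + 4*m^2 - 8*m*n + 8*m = 4*m^2 - 8*m*n + 16*n - 16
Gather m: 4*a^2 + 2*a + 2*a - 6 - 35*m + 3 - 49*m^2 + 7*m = 4*a^2 + 4*a - 49*m^2 - 28*m - 3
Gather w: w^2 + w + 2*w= w^2 + 3*w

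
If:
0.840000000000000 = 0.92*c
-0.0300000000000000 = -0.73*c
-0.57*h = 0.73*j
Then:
No Solution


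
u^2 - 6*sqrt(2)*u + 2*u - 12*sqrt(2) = (u + 2)*(u - 6*sqrt(2))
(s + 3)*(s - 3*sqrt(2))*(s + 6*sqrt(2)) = s^3 + 3*s^2 + 3*sqrt(2)*s^2 - 36*s + 9*sqrt(2)*s - 108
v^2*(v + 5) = v^3 + 5*v^2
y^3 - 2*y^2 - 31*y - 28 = (y - 7)*(y + 1)*(y + 4)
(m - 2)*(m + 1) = m^2 - m - 2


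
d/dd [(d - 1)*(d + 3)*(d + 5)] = 3*d^2 + 14*d + 7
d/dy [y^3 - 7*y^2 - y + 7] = 3*y^2 - 14*y - 1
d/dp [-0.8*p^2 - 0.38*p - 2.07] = -1.6*p - 0.38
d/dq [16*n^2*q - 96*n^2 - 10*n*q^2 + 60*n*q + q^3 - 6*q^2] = 16*n^2 - 20*n*q + 60*n + 3*q^2 - 12*q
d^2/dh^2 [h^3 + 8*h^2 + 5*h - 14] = 6*h + 16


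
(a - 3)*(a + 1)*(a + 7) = a^3 + 5*a^2 - 17*a - 21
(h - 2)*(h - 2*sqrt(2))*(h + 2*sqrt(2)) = h^3 - 2*h^2 - 8*h + 16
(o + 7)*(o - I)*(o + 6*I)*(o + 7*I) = o^4 + 7*o^3 + 12*I*o^3 - 29*o^2 + 84*I*o^2 - 203*o + 42*I*o + 294*I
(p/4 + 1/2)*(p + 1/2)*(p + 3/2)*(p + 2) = p^4/4 + 3*p^3/2 + 51*p^2/16 + 11*p/4 + 3/4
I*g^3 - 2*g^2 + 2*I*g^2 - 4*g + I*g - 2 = (g + 1)*(g + 2*I)*(I*g + I)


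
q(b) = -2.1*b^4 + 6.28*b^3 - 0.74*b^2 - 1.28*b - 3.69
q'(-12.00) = 17244.64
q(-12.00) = -54492.33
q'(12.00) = -11821.28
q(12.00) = -32819.37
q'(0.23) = -0.73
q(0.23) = -3.95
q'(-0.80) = 16.26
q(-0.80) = -7.22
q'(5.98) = -1132.72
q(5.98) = -1380.34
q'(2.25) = -4.91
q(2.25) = 7.40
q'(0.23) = -0.73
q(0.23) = -3.95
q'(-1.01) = 28.09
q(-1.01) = -11.81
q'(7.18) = -2149.89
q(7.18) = -3307.58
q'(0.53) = 1.98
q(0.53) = -3.81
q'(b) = -8.4*b^3 + 18.84*b^2 - 1.48*b - 1.28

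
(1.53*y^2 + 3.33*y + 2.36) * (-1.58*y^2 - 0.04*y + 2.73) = -2.4174*y^4 - 5.3226*y^3 + 0.3149*y^2 + 8.9965*y + 6.4428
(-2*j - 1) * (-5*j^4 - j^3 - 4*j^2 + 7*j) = 10*j^5 + 7*j^4 + 9*j^3 - 10*j^2 - 7*j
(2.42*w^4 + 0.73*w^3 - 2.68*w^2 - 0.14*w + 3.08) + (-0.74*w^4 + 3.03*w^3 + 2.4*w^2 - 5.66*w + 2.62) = 1.68*w^4 + 3.76*w^3 - 0.28*w^2 - 5.8*w + 5.7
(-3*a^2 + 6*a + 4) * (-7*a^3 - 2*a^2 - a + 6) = 21*a^5 - 36*a^4 - 37*a^3 - 32*a^2 + 32*a + 24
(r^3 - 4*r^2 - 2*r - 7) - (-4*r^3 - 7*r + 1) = 5*r^3 - 4*r^2 + 5*r - 8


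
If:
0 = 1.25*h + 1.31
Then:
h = -1.05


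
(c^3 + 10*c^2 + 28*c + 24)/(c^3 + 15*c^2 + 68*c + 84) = (c + 2)/(c + 7)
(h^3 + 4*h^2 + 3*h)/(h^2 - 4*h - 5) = h*(h + 3)/(h - 5)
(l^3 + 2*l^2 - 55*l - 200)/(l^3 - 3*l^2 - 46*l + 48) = (l^2 + 10*l + 25)/(l^2 + 5*l - 6)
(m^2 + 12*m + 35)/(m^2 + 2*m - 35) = (m + 5)/(m - 5)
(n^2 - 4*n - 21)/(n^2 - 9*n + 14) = (n + 3)/(n - 2)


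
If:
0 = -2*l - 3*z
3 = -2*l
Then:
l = -3/2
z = 1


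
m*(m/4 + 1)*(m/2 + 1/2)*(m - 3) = m^4/8 + m^3/4 - 11*m^2/8 - 3*m/2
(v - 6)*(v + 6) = v^2 - 36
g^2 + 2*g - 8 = (g - 2)*(g + 4)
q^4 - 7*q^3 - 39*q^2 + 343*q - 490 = (q - 7)*(q - 5)*(q - 2)*(q + 7)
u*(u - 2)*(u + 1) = u^3 - u^2 - 2*u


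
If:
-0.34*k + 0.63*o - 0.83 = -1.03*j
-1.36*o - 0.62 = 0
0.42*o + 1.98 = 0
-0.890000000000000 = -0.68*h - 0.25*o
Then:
No Solution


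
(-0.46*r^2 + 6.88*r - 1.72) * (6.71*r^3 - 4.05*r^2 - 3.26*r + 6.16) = -3.0866*r^5 + 48.0278*r^4 - 37.9056*r^3 - 18.2964*r^2 + 47.988*r - 10.5952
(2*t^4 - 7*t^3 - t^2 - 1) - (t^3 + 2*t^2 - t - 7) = 2*t^4 - 8*t^3 - 3*t^2 + t + 6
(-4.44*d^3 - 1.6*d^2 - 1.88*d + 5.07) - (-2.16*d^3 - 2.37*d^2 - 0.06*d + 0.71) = -2.28*d^3 + 0.77*d^2 - 1.82*d + 4.36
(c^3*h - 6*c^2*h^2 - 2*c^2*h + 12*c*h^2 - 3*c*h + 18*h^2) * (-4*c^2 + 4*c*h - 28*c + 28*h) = -4*c^5*h + 28*c^4*h^2 - 20*c^4*h - 24*c^3*h^3 + 140*c^3*h^2 + 68*c^3*h - 120*c^2*h^3 - 476*c^2*h^2 + 84*c^2*h + 408*c*h^3 - 588*c*h^2 + 504*h^3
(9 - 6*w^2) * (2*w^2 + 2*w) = -12*w^4 - 12*w^3 + 18*w^2 + 18*w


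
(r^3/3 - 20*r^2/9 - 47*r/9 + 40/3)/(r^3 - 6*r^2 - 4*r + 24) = (3*r^3 - 20*r^2 - 47*r + 120)/(9*(r^3 - 6*r^2 - 4*r + 24))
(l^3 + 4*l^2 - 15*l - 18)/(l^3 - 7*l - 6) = (l + 6)/(l + 2)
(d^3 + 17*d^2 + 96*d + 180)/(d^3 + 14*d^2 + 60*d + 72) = (d + 5)/(d + 2)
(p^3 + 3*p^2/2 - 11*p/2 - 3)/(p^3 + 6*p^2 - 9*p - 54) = (p^2 - 3*p/2 - 1)/(p^2 + 3*p - 18)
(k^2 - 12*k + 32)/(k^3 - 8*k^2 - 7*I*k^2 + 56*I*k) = (k - 4)/(k*(k - 7*I))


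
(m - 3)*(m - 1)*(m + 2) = m^3 - 2*m^2 - 5*m + 6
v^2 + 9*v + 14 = (v + 2)*(v + 7)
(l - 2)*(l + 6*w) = l^2 + 6*l*w - 2*l - 12*w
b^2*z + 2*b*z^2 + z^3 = z*(b + z)^2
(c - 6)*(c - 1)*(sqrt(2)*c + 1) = sqrt(2)*c^3 - 7*sqrt(2)*c^2 + c^2 - 7*c + 6*sqrt(2)*c + 6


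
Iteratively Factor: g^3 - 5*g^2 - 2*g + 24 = (g - 4)*(g^2 - g - 6) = (g - 4)*(g + 2)*(g - 3)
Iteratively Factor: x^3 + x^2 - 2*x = (x - 1)*(x^2 + 2*x) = x*(x - 1)*(x + 2)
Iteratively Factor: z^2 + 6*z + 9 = (z + 3)*(z + 3)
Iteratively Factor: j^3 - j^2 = (j)*(j^2 - j) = j^2*(j - 1)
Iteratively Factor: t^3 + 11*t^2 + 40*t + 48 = (t + 4)*(t^2 + 7*t + 12) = (t + 4)^2*(t + 3)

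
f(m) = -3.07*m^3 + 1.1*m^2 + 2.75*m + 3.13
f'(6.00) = -315.61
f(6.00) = -603.89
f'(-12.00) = -1349.89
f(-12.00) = 5433.49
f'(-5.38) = -275.66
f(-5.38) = 498.24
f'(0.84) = -1.90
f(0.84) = 4.40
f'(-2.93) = -82.76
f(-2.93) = 81.74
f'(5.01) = -217.40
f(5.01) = -341.54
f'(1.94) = -27.64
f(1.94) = -9.81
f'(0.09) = 2.87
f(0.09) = 3.38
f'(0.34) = 2.43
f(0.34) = 4.07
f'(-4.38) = -183.57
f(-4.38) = 270.15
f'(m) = -9.21*m^2 + 2.2*m + 2.75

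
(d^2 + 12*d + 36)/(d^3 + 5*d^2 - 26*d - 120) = (d + 6)/(d^2 - d - 20)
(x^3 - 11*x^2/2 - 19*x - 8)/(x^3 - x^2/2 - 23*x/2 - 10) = (-2*x^3 + 11*x^2 + 38*x + 16)/(-2*x^3 + x^2 + 23*x + 20)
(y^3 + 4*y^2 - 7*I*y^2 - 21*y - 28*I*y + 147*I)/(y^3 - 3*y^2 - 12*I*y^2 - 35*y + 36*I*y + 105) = (y + 7)/(y - 5*I)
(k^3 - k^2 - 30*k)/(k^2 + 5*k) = k - 6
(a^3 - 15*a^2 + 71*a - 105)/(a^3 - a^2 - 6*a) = (a^2 - 12*a + 35)/(a*(a + 2))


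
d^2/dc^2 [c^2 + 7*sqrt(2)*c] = 2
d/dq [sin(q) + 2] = cos(q)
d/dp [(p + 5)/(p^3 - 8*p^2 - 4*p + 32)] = (p^3 - 8*p^2 - 4*p + (p + 5)*(-3*p^2 + 16*p + 4) + 32)/(p^3 - 8*p^2 - 4*p + 32)^2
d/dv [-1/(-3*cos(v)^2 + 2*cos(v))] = 2*(-sin(v)/cos(v)^2 + 3*tan(v))/(3*cos(v) - 2)^2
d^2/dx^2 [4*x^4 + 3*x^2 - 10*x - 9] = 48*x^2 + 6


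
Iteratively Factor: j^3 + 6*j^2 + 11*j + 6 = (j + 1)*(j^2 + 5*j + 6) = (j + 1)*(j + 2)*(j + 3)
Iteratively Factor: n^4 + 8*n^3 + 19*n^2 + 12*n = (n + 3)*(n^3 + 5*n^2 + 4*n) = n*(n + 3)*(n^2 + 5*n + 4) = n*(n + 1)*(n + 3)*(n + 4)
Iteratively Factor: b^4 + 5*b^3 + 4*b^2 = (b + 1)*(b^3 + 4*b^2) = b*(b + 1)*(b^2 + 4*b) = b*(b + 1)*(b + 4)*(b)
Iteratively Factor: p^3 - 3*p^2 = (p)*(p^2 - 3*p) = p*(p - 3)*(p)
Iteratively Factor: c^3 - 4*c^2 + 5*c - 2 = (c - 1)*(c^2 - 3*c + 2) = (c - 2)*(c - 1)*(c - 1)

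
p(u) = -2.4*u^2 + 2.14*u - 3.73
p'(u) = 2.14 - 4.8*u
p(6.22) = -83.27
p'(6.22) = -27.72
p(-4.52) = -62.44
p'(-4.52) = 23.84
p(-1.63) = -13.59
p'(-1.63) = 9.96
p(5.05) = -54.13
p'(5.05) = -22.10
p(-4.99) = -74.17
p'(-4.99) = 26.09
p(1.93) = -8.54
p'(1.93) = -7.12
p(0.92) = -3.79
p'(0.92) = -2.28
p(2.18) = -10.47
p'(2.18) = -8.32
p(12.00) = -323.65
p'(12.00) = -55.46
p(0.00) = -3.73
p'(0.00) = 2.14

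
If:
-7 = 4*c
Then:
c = -7/4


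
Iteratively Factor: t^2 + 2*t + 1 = (t + 1)*(t + 1)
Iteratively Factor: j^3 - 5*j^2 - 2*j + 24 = (j - 3)*(j^2 - 2*j - 8) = (j - 4)*(j - 3)*(j + 2)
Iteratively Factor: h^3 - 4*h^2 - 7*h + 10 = (h + 2)*(h^2 - 6*h + 5) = (h - 5)*(h + 2)*(h - 1)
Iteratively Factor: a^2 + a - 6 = (a + 3)*(a - 2)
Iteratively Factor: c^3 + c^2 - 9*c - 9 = (c + 3)*(c^2 - 2*c - 3) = (c - 3)*(c + 3)*(c + 1)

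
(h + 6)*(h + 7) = h^2 + 13*h + 42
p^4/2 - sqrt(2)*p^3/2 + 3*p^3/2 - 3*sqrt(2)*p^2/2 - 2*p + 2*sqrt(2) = (p/2 + 1)*(p - 1)*(p + 2)*(p - sqrt(2))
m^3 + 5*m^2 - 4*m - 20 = (m - 2)*(m + 2)*(m + 5)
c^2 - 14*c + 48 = (c - 8)*(c - 6)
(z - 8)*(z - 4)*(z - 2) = z^3 - 14*z^2 + 56*z - 64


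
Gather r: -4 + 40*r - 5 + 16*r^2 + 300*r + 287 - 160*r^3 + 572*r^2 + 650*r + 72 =-160*r^3 + 588*r^2 + 990*r + 350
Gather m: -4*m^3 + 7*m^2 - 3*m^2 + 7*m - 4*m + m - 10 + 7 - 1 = -4*m^3 + 4*m^2 + 4*m - 4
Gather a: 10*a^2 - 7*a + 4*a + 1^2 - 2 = 10*a^2 - 3*a - 1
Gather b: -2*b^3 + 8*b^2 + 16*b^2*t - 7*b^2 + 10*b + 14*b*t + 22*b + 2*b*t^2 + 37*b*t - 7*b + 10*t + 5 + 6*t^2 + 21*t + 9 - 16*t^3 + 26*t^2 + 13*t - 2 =-2*b^3 + b^2*(16*t + 1) + b*(2*t^2 + 51*t + 25) - 16*t^3 + 32*t^2 + 44*t + 12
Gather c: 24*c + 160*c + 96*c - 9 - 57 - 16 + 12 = 280*c - 70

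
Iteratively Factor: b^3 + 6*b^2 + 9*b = (b + 3)*(b^2 + 3*b) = (b + 3)^2*(b)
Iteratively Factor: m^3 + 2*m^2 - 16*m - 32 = (m + 2)*(m^2 - 16) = (m + 2)*(m + 4)*(m - 4)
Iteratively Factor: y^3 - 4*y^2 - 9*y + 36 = (y + 3)*(y^2 - 7*y + 12) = (y - 3)*(y + 3)*(y - 4)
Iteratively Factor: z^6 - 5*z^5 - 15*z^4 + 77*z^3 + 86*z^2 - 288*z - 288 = (z - 3)*(z^5 - 2*z^4 - 21*z^3 + 14*z^2 + 128*z + 96) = (z - 3)*(z + 2)*(z^4 - 4*z^3 - 13*z^2 + 40*z + 48) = (z - 3)*(z + 2)*(z + 3)*(z^3 - 7*z^2 + 8*z + 16) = (z - 3)*(z + 1)*(z + 2)*(z + 3)*(z^2 - 8*z + 16) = (z - 4)*(z - 3)*(z + 1)*(z + 2)*(z + 3)*(z - 4)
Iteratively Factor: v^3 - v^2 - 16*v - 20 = (v - 5)*(v^2 + 4*v + 4) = (v - 5)*(v + 2)*(v + 2)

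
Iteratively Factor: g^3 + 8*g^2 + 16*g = (g + 4)*(g^2 + 4*g) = g*(g + 4)*(g + 4)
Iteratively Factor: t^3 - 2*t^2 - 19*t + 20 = (t + 4)*(t^2 - 6*t + 5) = (t - 1)*(t + 4)*(t - 5)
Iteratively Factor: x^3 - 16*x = (x)*(x^2 - 16) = x*(x - 4)*(x + 4)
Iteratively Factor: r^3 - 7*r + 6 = (r + 3)*(r^2 - 3*r + 2) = (r - 2)*(r + 3)*(r - 1)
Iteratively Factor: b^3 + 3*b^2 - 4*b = (b - 1)*(b^2 + 4*b) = b*(b - 1)*(b + 4)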